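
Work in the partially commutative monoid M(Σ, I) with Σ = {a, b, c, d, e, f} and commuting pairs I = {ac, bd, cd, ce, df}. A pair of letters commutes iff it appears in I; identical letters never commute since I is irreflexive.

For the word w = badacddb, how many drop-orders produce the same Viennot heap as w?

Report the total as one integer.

15

#0=b has no predecessor
#1=a depends on [0:b]
#2=d depends on [1:a]
#3=a depends on [2:d]
#4=c depends on [0:b]
#5=d depends on [3:a]
#6=d depends on [5:d]
#7=b depends on [3:a, 4:c]
sources: [0:b]
N(rest) = Σ N(rest − s) over sources s of rest; N(one piece) = 1:
  size 1 → [6]=1  [7]=1
  size 2 → [4,7]=1  [5,6]=1  [6,7]=2
  size 3 → [4,6,7]=3  [5,6,7]=3
  size 4 → [3,5,6,7]=3  [4,5,6,7]=6
  size 5 → [2,3,5,6,7]=3  [3,4,5,6,7]=9
  size 6 → [1,2,3,5,6,7]=3  [2,3,4,5,6,7]=12
  first=0(b) contributes 15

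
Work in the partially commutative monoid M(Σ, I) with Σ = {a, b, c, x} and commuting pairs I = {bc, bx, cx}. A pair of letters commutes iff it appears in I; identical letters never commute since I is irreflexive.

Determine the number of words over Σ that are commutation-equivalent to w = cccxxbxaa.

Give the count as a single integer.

drop 0:c onto floor
drop 1:c onto {0:c}
drop 2:c onto {1:c}
drop 3:x onto floor
drop 4:x onto {3:x}
drop 5:b onto floor
drop 6:x onto {4:x}
drop 7:a onto {2:c, 5:b, 6:x}
drop 8:a onto {7:a}
ground layer = {0:c, 3:x, 5:b}
drop-orders for the pieces not yet dropped (sum over which currently-grounded one goes next):
  1 to go: {8} 1
  2 to go: {7,8} 1
  3 to go: {2,7,8} 1  {5,7,8} 1  {6,7,8} 1
  4 to go: {1,2,7,8} 1  {2,5,7,8} 2  {2,6,7,8} 2  {4,6,7,8} 1  {5,6,7,8} 2
  5 to go: {0,1,2,7,8} 1  {1,2,5,7,8} 3  {1,2,6,7,8} 3  {2,4,6,7,8} 3  {2,5,6,7,8} 6  {3,4,6,7,8} 1  {4,5,6,7,8} 3
  6 to go: {0,1,2,5,7,8} 4  {0,1,2,6,7,8} 4  {1,2,4,6,7,8} 6  {1,2,5,6,7,8} 12  {2,3,4,6,7,8} 4  {2,4,5,6,7,8} 12  {3,4,5,6,7,8} 4
  7 to go: {0,1,2,4,6,7,8} 10  {0,1,2,5,6,7,8} 20  {1,2,3,4,6,7,8} 10  {1,2,4,5,6,7,8} 30  {2,3,4,5,6,7,8} 20
  if 0:c drops first: 60 orders
  if 3:x drops first: 60 orders
  if 5:b drops first: 20 orders
heap linearizations: 140

140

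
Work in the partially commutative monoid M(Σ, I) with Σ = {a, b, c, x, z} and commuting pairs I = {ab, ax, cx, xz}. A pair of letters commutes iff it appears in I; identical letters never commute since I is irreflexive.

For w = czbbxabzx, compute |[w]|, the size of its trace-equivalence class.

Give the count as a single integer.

0(c) covers ∅
1(z) covers 0:c
2(b) covers 1:z
3(b) covers 2:b
4(x) covers 3:b
5(a) covers 1:z
6(b) covers 4:x
7(z) covers 5:a, 6:b
8(x) covers 6:b
floor of heap: 0:c
completions by unplaced set U, small U first (add the entries for U minus each lowest piece of U):
  |U|=1: {7}:1  {8}:1
  |U|=2: {5,7}:1  {7,8}:2
  |U|=3: {5,7,8}:3  {6,7,8}:2
  |U|=4: {4,6,7,8}:2  {5,6,7,8}:5
  |U|=5: {3,4,6,7,8}:2  {4,5,6,7,8}:7
  |U|=6: {2,3,4,6,7,8}:2  {3,4,5,6,7,8}:9
  |U|=7: {2,3,4,5,6,7,8}:11
  start at 0(c): 11

11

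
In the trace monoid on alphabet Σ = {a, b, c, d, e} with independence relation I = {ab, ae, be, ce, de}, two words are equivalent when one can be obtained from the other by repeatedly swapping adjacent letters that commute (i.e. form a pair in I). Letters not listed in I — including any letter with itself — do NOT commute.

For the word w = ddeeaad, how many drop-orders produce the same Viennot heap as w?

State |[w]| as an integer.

drop 0:d onto floor
drop 1:d onto {0:d}
drop 2:e onto floor
drop 3:e onto {2:e}
drop 4:a onto {1:d}
drop 5:a onto {4:a}
drop 6:d onto {5:a}
ground layer = {0:d, 2:e}
drop-orders for the pieces not yet dropped (sum over which currently-grounded one goes next):
  1 to go: {3} 1  {6} 1
  2 to go: {2,3} 1  {3,6} 2  {5,6} 1
  3 to go: {2,3,6} 3  {3,5,6} 3  {4,5,6} 1
  4 to go: {1,4,5,6} 1  {2,3,5,6} 6  {3,4,5,6} 4
  5 to go: {0,1,4,5,6} 1  {1,3,4,5,6} 5  {2,3,4,5,6} 10
  if 0:d drops first: 15 orders
  if 2:e drops first: 6 orders
heap linearizations: 21

21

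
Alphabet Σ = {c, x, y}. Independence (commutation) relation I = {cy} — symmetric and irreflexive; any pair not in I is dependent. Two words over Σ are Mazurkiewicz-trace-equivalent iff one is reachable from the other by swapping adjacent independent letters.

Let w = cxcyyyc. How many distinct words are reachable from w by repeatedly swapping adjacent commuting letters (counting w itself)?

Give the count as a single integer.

drop 0:c onto floor
drop 1:x onto {0:c}
drop 2:c onto {1:x}
drop 3:y onto {1:x}
drop 4:y onto {3:y}
drop 5:y onto {4:y}
drop 6:c onto {2:c}
ground layer = {0:c}
drop-orders for the pieces not yet dropped (sum over which currently-grounded one goes next):
  1 to go: {5} 1  {6} 1
  2 to go: {2,6} 1  {4,5} 1  {5,6} 2
  3 to go: {2,5,6} 3  {3,4,5} 1  {4,5,6} 3
  4 to go: {2,4,5,6} 6  {3,4,5,6} 4
  5 to go: {2,3,4,5,6} 10
  if 0:c drops first: 10 orders

10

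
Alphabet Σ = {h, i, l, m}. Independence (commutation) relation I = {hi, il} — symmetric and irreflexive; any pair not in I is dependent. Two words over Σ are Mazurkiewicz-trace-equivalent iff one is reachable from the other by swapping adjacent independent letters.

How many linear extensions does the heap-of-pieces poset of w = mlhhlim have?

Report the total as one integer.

drop 0:m onto floor
drop 1:l onto {0:m}
drop 2:h onto {1:l}
drop 3:h onto {2:h}
drop 4:l onto {3:h}
drop 5:i onto {0:m}
drop 6:m onto {4:l, 5:i}
ground layer = {0:m}
drop-orders for the pieces not yet dropped (sum over which currently-grounded one goes next):
  1 to go: {6} 1
  2 to go: {4,6} 1  {5,6} 1
  3 to go: {3,4,6} 1  {4,5,6} 2
  4 to go: {2,3,4,6} 1  {3,4,5,6} 3
  5 to go: {1,2,3,4,6} 1  {2,3,4,5,6} 4
  if 0:m drops first: 5 orders

5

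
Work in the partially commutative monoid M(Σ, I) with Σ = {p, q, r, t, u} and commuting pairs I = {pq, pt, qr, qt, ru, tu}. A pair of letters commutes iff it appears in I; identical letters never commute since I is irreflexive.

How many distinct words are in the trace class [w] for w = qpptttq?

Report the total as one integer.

210

drop 0:q onto floor
drop 1:p onto floor
drop 2:p onto {1:p}
drop 3:t onto floor
drop 4:t onto {3:t}
drop 5:t onto {4:t}
drop 6:q onto {0:q}
ground layer = {0:q, 1:p, 3:t}
drop-orders for the pieces not yet dropped (sum over which currently-grounded one goes next):
  1 to go: {2} 1  {5} 1  {6} 1
  2 to go: {0,6} 1  {1,2} 1  {2,5} 2  {2,6} 2  {4,5} 1  {5,6} 2
  3 to go: {0,2,6} 3  {0,5,6} 3  {1,2,5} 3  {1,2,6} 3  {2,4,5} 3  {2,5,6} 6  {3,4,5} 1  {4,5,6} 3
  4 to go: {0,1,2,6} 6  {0,2,5,6} 12  {0,4,5,6} 6  {1,2,4,5} 6  {1,2,5,6} 12  {2,3,4,5} 4  {2,4,5,6} 12  {3,4,5,6} 4
  5 to go: {0,1,2,5,6} 30  {0,2,4,5,6} 30  {0,3,4,5,6} 10  {1,2,3,4,5} 10  {1,2,4,5,6} 30  {2,3,4,5,6} 20
  if 0:q drops first: 60 orders
  if 1:p drops first: 60 orders
  if 3:t drops first: 90 orders
heap linearizations: 210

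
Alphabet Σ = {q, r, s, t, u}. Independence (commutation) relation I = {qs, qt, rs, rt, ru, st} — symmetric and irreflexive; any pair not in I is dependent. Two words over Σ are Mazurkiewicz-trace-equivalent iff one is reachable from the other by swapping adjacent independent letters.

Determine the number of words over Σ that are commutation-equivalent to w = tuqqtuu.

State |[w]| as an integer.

3

piece 0:t — minimal
piece 1:u rests on {0:t}
piece 2:q rests on {1:u}
piece 3:q rests on {2:q}
piece 4:t rests on {1:u}
piece 5:u rests on {3:q, 4:t}
piece 6:u rests on {5:u}
minimal pieces: {0:t}
ways to finish when only these pieces remain (= sum over removing one remaining piece with nothing left below it):
  1 left: {6}→1
  2 left: {5,6}→1
  3 left: {3,5,6}→1  {4,5,6}→1
  4 left: {2,3,5,6}→1  {3,4,5,6}→2
  5 left: {2,3,4,5,6}→3
  placing 0:t first → 3 extensions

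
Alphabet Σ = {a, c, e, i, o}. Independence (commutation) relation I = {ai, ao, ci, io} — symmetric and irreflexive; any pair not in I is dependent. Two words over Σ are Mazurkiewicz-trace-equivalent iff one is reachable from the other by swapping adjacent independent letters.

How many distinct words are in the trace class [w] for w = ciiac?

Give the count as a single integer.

10

piece 0:c — minimal
piece 1:i — minimal
piece 2:i rests on {1:i}
piece 3:a rests on {0:c}
piece 4:c rests on {3:a}
minimal pieces: {0:c, 1:i}
ways to finish when only these pieces remain (= sum over removing one remaining piece with nothing left below it):
  1 left: {2}→1  {4}→1
  2 left: {1,2}→1  {2,4}→2  {3,4}→1
  3 left: {0,3,4}→1  {1,2,4}→3  {2,3,4}→3
  placing 0:c first → 6 extensions
  placing 1:i first → 4 extensions
total linear extensions = 10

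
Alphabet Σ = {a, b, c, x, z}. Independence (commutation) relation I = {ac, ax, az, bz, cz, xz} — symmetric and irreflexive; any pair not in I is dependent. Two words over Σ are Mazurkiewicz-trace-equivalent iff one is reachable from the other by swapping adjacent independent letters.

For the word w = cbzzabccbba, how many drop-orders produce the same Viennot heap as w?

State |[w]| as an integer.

55

#0=c has no predecessor
#1=b depends on [0:c]
#2=z has no predecessor
#3=z depends on [2:z]
#4=a depends on [1:b]
#5=b depends on [4:a]
#6=c depends on [5:b]
#7=c depends on [6:c]
#8=b depends on [7:c]
#9=b depends on [8:b]
#10=a depends on [9:b]
sources: [0:c, 2:z]
N(rest) = Σ N(rest − s) over sources s of rest; N(one piece) = 1:
  size 1 → [3]=1  [10]=1
  size 2 → [2,3]=1  [3,10]=2  [9,10]=1
  size 3 → [2,3,10]=3  [3,9,10]=3  [8,9,10]=1
  size 4 → [2,3,9,10]=6  [3,8,9,10]=4  [7,8,9,10]=1
  size 5 → [2,3,8,9,10]=10  [3,7,8,9,10]=5  [6,7,8,9,10]=1
  size 6 → [2,3,7,8,9,10]=15  [3,6,7,8,9,10]=6  [5,6,7,8,9,10]=1
  size 7 → [2,3,6,7,8,9,10]=21  [3,5,6,7,8,9,10]=7  [4,5,6,7,8,9,10]=1
  size 8 → [1,4,5,6,7,8,9,10]=1  [2,3,5,6,7,8,9,10]=28  [3,4,5,6,7,8,9,10]=8
  size 9 → [0,1,4,5,6,7,8,9,10]=1  [1,3,4,5,6,7,8,9,10]=9  [2,3,4,5,6,7,8,9,10]=36
  first=0(c) contributes 45
  first=2(z) contributes 10
|[w]| = 55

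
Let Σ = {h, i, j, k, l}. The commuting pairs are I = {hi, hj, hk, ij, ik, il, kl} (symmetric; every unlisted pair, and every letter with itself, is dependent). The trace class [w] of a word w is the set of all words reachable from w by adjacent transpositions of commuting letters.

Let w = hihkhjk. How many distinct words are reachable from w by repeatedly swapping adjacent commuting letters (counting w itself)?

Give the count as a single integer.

0(h) covers ∅
1(i) covers ∅
2(h) covers 0:h
3(k) covers ∅
4(h) covers 2:h
5(j) covers 3:k
6(k) covers 5:j
floor of heap: 0:h, 1:i, 3:k
completions by unplaced set U, small U first (add the entries for U minus each lowest piece of U):
  |U|=1: {1}:1  {4}:1  {6}:1
  |U|=2: {1,4}:2  {1,6}:2  {2,4}:1  {4,6}:2  {5,6}:1
  |U|=3: {0,2,4}:1  {1,2,4}:3  {1,4,6}:6  {1,5,6}:3  {2,4,6}:3  {3,5,6}:1  {4,5,6}:3
  |U|=4: {0,1,2,4}:4  {0,2,4,6}:4  {1,2,4,6}:12  {1,3,5,6}:4  {1,4,5,6}:12  {2,4,5,6}:6  {3,4,5,6}:4
  |U|=5: {0,1,2,4,6}:20  {0,2,4,5,6}:10  {1,2,4,5,6}:30  {1,3,4,5,6}:20  {2,3,4,5,6}:10
  start at 0(h): 60
  start at 1(i): 20
  start at 3(k): 60
sum over floor = 140

140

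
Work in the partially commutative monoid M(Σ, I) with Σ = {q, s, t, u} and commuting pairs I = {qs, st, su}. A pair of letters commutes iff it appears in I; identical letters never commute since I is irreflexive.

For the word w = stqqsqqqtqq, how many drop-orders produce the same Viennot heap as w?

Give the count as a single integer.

drop 0:s onto floor
drop 1:t onto floor
drop 2:q onto {1:t}
drop 3:q onto {2:q}
drop 4:s onto {0:s}
drop 5:q onto {3:q}
drop 6:q onto {5:q}
drop 7:q onto {6:q}
drop 8:t onto {7:q}
drop 9:q onto {8:t}
drop 10:q onto {9:q}
ground layer = {0:s, 1:t}
drop-orders for the pieces not yet dropped (sum over which currently-grounded one goes next):
  1 to go: {4} 1  {10} 1
  2 to go: {0,4} 1  {4,10} 2  {9,10} 1
  3 to go: {0,4,10} 3  {4,9,10} 3  {8,9,10} 1
  4 to go: {0,4,9,10} 6  {4,8,9,10} 4  {7,8,9,10} 1
  5 to go: {0,4,8,9,10} 10  {4,7,8,9,10} 5  {6,7,8,9,10} 1
  6 to go: {0,4,7,8,9,10} 15  {4,6,7,8,9,10} 6  {5,6,7,8,9,10} 1
  7 to go: {0,4,6,7,8,9,10} 21  {3,5,6,7,8,9,10} 1  {4,5,6,7,8,9,10} 7
  8 to go: {0,4,5,6,7,8,9,10} 28  {2,3,5,6,7,8,9,10} 1  {3,4,5,6,7,8,9,10} 8
  9 to go: {0,3,4,5,6,7,8,9,10} 36  {1,2,3,5,6,7,8,9,10} 1  {2,3,4,5,6,7,8,9,10} 9
  if 0:s drops first: 10 orders
  if 1:t drops first: 45 orders
heap linearizations: 55

55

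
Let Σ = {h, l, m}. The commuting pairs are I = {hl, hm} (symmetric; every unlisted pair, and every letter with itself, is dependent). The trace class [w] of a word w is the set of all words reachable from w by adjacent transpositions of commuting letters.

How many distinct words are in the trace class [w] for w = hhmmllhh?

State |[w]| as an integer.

piece 0:h — minimal
piece 1:h rests on {0:h}
piece 2:m — minimal
piece 3:m rests on {2:m}
piece 4:l rests on {3:m}
piece 5:l rests on {4:l}
piece 6:h rests on {1:h}
piece 7:h rests on {6:h}
minimal pieces: {0:h, 2:m}
ways to finish when only these pieces remain (= sum over removing one remaining piece with nothing left below it):
  1 left: {5}→1  {7}→1
  2 left: {4,5}→1  {5,7}→2  {6,7}→1
  3 left: {1,6,7}→1  {3,4,5}→1  {4,5,7}→3  {5,6,7}→3
  4 left: {0,1,6,7}→1  {1,5,6,7}→4  {2,3,4,5}→1  {3,4,5,7}→4  {4,5,6,7}→6
  5 left: {0,1,5,6,7}→5  {1,4,5,6,7}→10  {2,3,4,5,7}→5  {3,4,5,6,7}→10
  6 left: {0,1,4,5,6,7}→15  {1,3,4,5,6,7}→20  {2,3,4,5,6,7}→15
  placing 0:h first → 35 extensions
  placing 2:m first → 35 extensions
total linear extensions = 70

70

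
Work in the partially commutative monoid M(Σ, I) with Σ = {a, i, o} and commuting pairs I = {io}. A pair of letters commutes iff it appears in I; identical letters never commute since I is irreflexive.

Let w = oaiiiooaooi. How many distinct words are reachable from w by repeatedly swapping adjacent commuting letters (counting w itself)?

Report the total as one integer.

30

#0=o has no predecessor
#1=a depends on [0:o]
#2=i depends on [1:a]
#3=i depends on [2:i]
#4=i depends on [3:i]
#5=o depends on [1:a]
#6=o depends on [5:o]
#7=a depends on [4:i, 6:o]
#8=o depends on [7:a]
#9=o depends on [8:o]
#10=i depends on [7:a]
sources: [0:o]
N(rest) = Σ N(rest − s) over sources s of rest; N(one piece) = 1:
  size 1 → [9]=1  [10]=1
  size 2 → [8,9]=1  [9,10]=2
  size 3 → [8,9,10]=3
  size 4 → [7,8,9,10]=3
  size 5 → [4,7,8,9,10]=3  [6,7,8,9,10]=3
  size 6 → [3,4,7,8,9,10]=3  [4,6,7,8,9,10]=6  [5,6,7,8,9,10]=3
  size 7 → [2,3,4,7,8,9,10]=3  [3,4,6,7,8,9,10]=9  [4,5,6,7,8,9,10]=9
  size 8 → [2,3,4,6,7,8,9,10]=12  [3,4,5,6,7,8,9,10]=18
  size 9 → [2,3,4,5,6,7,8,9,10]=30
  first=0(o) contributes 30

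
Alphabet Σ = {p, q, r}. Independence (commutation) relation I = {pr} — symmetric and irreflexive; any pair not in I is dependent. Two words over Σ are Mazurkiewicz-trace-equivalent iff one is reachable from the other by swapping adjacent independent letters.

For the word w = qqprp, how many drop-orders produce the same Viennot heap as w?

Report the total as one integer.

3

piece 0:q — minimal
piece 1:q rests on {0:q}
piece 2:p rests on {1:q}
piece 3:r rests on {1:q}
piece 4:p rests on {2:p}
minimal pieces: {0:q}
ways to finish when only these pieces remain (= sum over removing one remaining piece with nothing left below it):
  1 left: {3}→1  {4}→1
  2 left: {2,4}→1  {3,4}→2
  3 left: {2,3,4}→3
  placing 0:q first → 3 extensions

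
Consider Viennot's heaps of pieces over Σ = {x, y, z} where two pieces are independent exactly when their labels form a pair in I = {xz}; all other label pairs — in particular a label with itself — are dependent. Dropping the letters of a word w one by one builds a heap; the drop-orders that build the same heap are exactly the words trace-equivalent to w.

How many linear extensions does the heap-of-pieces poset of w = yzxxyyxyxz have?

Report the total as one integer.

#0=y has no predecessor
#1=z depends on [0:y]
#2=x depends on [0:y]
#3=x depends on [2:x]
#4=y depends on [1:z, 3:x]
#5=y depends on [4:y]
#6=x depends on [5:y]
#7=y depends on [6:x]
#8=x depends on [7:y]
#9=z depends on [7:y]
sources: [0:y]
N(rest) = Σ N(rest − s) over sources s of rest; N(one piece) = 1:
  size 1 → [8]=1  [9]=1
  size 2 → [8,9]=2
  size 3 → [7,8,9]=2
  size 4 → [6,7,8,9]=2
  size 5 → [5,6,7,8,9]=2
  size 6 → [4,5,6,7,8,9]=2
  size 7 → [1,4,5,6,7,8,9]=2  [3,4,5,6,7,8,9]=2
  size 8 → [1,3,4,5,6,7,8,9]=4  [2,3,4,5,6,7,8,9]=2
  first=0(y) contributes 6

6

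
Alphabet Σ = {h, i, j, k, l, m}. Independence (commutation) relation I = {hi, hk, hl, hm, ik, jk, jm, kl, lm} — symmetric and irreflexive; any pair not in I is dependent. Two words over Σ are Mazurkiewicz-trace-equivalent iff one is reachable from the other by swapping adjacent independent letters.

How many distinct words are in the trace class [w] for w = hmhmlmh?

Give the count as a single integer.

140

#0=h has no predecessor
#1=m has no predecessor
#2=h depends on [0:h]
#3=m depends on [1:m]
#4=l has no predecessor
#5=m depends on [3:m]
#6=h depends on [2:h]
sources: [0:h, 1:m, 4:l]
N(rest) = Σ N(rest − s) over sources s of rest; N(one piece) = 1:
  size 1 → [4]=1  [5]=1  [6]=1
  size 2 → [2,6]=1  [3,5]=1  [4,5]=2  [4,6]=2  [5,6]=2
  size 3 → [0,2,6]=1  [1,3,5]=1  [2,4,6]=3  [2,5,6]=3  [3,4,5]=3  [3,5,6]=3  [4,5,6]=6
  size 4 → [0,2,4,6]=4  [0,2,5,6]=4  [1,3,4,5]=4  [1,3,5,6]=4  [2,3,5,6]=6  [2,4,5,6]=12  [3,4,5,6]=12
  size 5 → [0,2,3,5,6]=10  [0,2,4,5,6]=20  [1,2,3,5,6]=10  [1,3,4,5,6]=20  [2,3,4,5,6]=30
  first=0(h) contributes 60
  first=1(m) contributes 60
  first=4(l) contributes 20
|[w]| = 140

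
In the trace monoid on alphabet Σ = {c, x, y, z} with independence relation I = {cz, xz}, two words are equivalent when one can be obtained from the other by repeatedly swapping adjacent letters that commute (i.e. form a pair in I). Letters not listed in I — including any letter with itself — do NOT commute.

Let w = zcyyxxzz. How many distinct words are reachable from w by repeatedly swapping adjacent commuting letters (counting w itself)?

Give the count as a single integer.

piece 0:z — minimal
piece 1:c — minimal
piece 2:y rests on {0:z, 1:c}
piece 3:y rests on {2:y}
piece 4:x rests on {3:y}
piece 5:x rests on {4:x}
piece 6:z rests on {3:y}
piece 7:z rests on {6:z}
minimal pieces: {0:z, 1:c}
ways to finish when only these pieces remain (= sum over removing one remaining piece with nothing left below it):
  1 left: {5}→1  {7}→1
  2 left: {4,5}→1  {5,7}→2  {6,7}→1
  3 left: {4,5,7}→3  {5,6,7}→3
  4 left: {4,5,6,7}→6
  5 left: {3,4,5,6,7}→6
  6 left: {2,3,4,5,6,7}→6
  placing 0:z first → 6 extensions
  placing 1:c first → 6 extensions
total linear extensions = 12

12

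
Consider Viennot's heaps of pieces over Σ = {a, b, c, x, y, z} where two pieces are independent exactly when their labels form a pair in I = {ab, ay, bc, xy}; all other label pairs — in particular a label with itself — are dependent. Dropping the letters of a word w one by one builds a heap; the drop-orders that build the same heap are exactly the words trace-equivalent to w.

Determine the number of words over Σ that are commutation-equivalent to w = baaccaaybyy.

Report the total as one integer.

#0=b has no predecessor
#1=a has no predecessor
#2=a depends on [1:a]
#3=c depends on [2:a]
#4=c depends on [3:c]
#5=a depends on [4:c]
#6=a depends on [5:a]
#7=y depends on [0:b, 4:c]
#8=b depends on [7:y]
#9=y depends on [8:b]
#10=y depends on [9:y]
sources: [0:b, 1:a]
N(rest) = Σ N(rest − s) over sources s of rest; N(one piece) = 1:
  size 1 → [6]=1  [10]=1
  size 2 → [5,6]=1  [6,10]=2  [9,10]=1
  size 3 → [5,6,10]=3  [6,9,10]=3  [8,9,10]=1
  size 4 → [5,6,9,10]=6  [6,8,9,10]=4  [7,8,9,10]=1
  size 5 → [0,7,8,9,10]=1  [5,6,8,9,10]=10  [6,7,8,9,10]=5
  size 6 → [0,6,7,8,9,10]=6  [5,6,7,8,9,10]=15
  size 7 → [0,5,6,7,8,9,10]=21  [4,5,6,7,8,9,10]=15
  size 8 → [0,4,5,6,7,8,9,10]=36  [3,4,5,6,7,8,9,10]=15
  size 9 → [0,3,4,5,6,7,8,9,10]=51  [2,3,4,5,6,7,8,9,10]=15
  first=0(b) contributes 15
  first=1(a) contributes 66
|[w]| = 81

81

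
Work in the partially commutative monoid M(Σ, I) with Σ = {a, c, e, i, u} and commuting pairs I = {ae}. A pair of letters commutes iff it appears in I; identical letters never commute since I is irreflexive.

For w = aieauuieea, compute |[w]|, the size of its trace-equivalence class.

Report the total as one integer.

6

#0=a has no predecessor
#1=i depends on [0:a]
#2=e depends on [1:i]
#3=a depends on [1:i]
#4=u depends on [2:e, 3:a]
#5=u depends on [4:u]
#6=i depends on [5:u]
#7=e depends on [6:i]
#8=e depends on [7:e]
#9=a depends on [6:i]
sources: [0:a]
N(rest) = Σ N(rest − s) over sources s of rest; N(one piece) = 1:
  size 1 → [8]=1  [9]=1
  size 2 → [7,8]=1  [8,9]=2
  size 3 → [7,8,9]=3
  size 4 → [6,7,8,9]=3
  size 5 → [5,6,7,8,9]=3
  size 6 → [4,5,6,7,8,9]=3
  size 7 → [2,4,5,6,7,8,9]=3  [3,4,5,6,7,8,9]=3
  size 8 → [2,3,4,5,6,7,8,9]=6
  first=0(a) contributes 6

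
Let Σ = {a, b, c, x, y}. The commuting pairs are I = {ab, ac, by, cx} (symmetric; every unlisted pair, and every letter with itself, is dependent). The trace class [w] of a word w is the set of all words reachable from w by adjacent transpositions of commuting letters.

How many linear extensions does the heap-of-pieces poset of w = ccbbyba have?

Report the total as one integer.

10

#0=c has no predecessor
#1=c depends on [0:c]
#2=b depends on [1:c]
#3=b depends on [2:b]
#4=y depends on [1:c]
#5=b depends on [3:b]
#6=a depends on [4:y]
sources: [0:c]
N(rest) = Σ N(rest − s) over sources s of rest; N(one piece) = 1:
  size 1 → [5]=1  [6]=1
  size 2 → [3,5]=1  [4,6]=1  [5,6]=2
  size 3 → [2,3,5]=1  [3,5,6]=3  [4,5,6]=3
  size 4 → [2,3,5,6]=4  [3,4,5,6]=6
  size 5 → [2,3,4,5,6]=10
  first=0(c) contributes 10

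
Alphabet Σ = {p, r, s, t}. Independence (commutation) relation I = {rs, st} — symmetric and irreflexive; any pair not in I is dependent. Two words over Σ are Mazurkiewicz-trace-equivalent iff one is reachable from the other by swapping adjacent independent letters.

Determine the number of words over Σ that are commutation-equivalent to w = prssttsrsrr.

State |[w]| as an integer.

#0=p has no predecessor
#1=r depends on [0:p]
#2=s depends on [0:p]
#3=s depends on [2:s]
#4=t depends on [1:r]
#5=t depends on [4:t]
#6=s depends on [3:s]
#7=r depends on [5:t]
#8=s depends on [6:s]
#9=r depends on [7:r]
#10=r depends on [9:r]
sources: [0:p]
N(rest) = Σ N(rest − s) over sources s of rest; N(one piece) = 1:
  size 1 → [8]=1  [10]=1
  size 2 → [6,8]=1  [8,10]=2  [9,10]=1
  size 3 → [3,6,8]=1  [6,8,10]=3  [7,9,10]=1  [8,9,10]=3
  size 4 → [2,3,6,8]=1  [3,6,8,10]=4  [5,7,9,10]=1  [6,8,9,10]=6  [7,8,9,10]=4
  size 5 → [2,3,6,8,10]=5  [3,6,8,9,10]=10  [4,5,7,9,10]=1  [5,7,8,9,10]=5  [6,7,8,9,10]=10
  size 6 → [1,4,5,7,9,10]=1  [2,3,6,8,9,10]=15  [3,6,7,8,9,10]=20  [4,5,7,8,9,10]=6  [5,6,7,8,9,10]=15
  size 7 → [1,4,5,7,8,9,10]=7  [2,3,6,7,8,9,10]=35  [3,5,6,7,8,9,10]=35  [4,5,6,7,8,9,10]=21
  size 8 → [1,4,5,6,7,8,9,10]=28  [2,3,5,6,7,8,9,10]=70  [3,4,5,6,7,8,9,10]=56
  size 9 → [1,3,4,5,6,7,8,9,10]=84  [2,3,4,5,6,7,8,9,10]=126
  first=0(p) contributes 210

210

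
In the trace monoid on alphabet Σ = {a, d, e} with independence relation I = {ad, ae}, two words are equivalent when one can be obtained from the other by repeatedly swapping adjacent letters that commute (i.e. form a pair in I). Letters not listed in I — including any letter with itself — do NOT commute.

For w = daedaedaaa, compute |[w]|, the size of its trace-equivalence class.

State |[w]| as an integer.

drop 0:d onto floor
drop 1:a onto floor
drop 2:e onto {0:d}
drop 3:d onto {2:e}
drop 4:a onto {1:a}
drop 5:e onto {3:d}
drop 6:d onto {5:e}
drop 7:a onto {4:a}
drop 8:a onto {7:a}
drop 9:a onto {8:a}
ground layer = {0:d, 1:a}
drop-orders for the pieces not yet dropped (sum over which currently-grounded one goes next):
  1 to go: {6} 1  {9} 1
  2 to go: {5,6} 1  {6,9} 2  {8,9} 1
  3 to go: {3,5,6} 1  {5,6,9} 3  {6,8,9} 3  {7,8,9} 1
  4 to go: {2,3,5,6} 1  {3,5,6,9} 4  {4,7,8,9} 1  {5,6,8,9} 6  {6,7,8,9} 4
  5 to go: {0,2,3,5,6} 1  {1,4,7,8,9} 1  {2,3,5,6,9} 5  {3,5,6,8,9} 10  {4,6,7,8,9} 5  {5,6,7,8,9} 10
  6 to go: {0,2,3,5,6,9} 6  {1,4,6,7,8,9} 6  {2,3,5,6,8,9} 15  {3,5,6,7,8,9} 20  {4,5,6,7,8,9} 15
  7 to go: {0,2,3,5,6,8,9} 21  {1,4,5,6,7,8,9} 21  {2,3,5,6,7,8,9} 35  {3,4,5,6,7,8,9} 35
  8 to go: {0,2,3,5,6,7,8,9} 56  {1,3,4,5,6,7,8,9} 56  {2,3,4,5,6,7,8,9} 70
  if 0:d drops first: 126 orders
  if 1:a drops first: 126 orders
heap linearizations: 252

252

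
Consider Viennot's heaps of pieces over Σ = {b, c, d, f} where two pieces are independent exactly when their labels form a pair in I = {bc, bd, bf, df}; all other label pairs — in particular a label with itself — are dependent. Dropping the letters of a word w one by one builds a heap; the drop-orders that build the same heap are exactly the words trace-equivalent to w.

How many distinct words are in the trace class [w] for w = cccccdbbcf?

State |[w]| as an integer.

45

#0=c has no predecessor
#1=c depends on [0:c]
#2=c depends on [1:c]
#3=c depends on [2:c]
#4=c depends on [3:c]
#5=d depends on [4:c]
#6=b has no predecessor
#7=b depends on [6:b]
#8=c depends on [5:d]
#9=f depends on [8:c]
sources: [0:c, 6:b]
N(rest) = Σ N(rest − s) over sources s of rest; N(one piece) = 1:
  size 1 → [7]=1  [9]=1
  size 2 → [6,7]=1  [7,9]=2  [8,9]=1
  size 3 → [5,8,9]=1  [6,7,9]=3  [7,8,9]=3
  size 4 → [4,5,8,9]=1  [5,7,8,9]=4  [6,7,8,9]=6
  size 5 → [3,4,5,8,9]=1  [4,5,7,8,9]=5  [5,6,7,8,9]=10
  size 6 → [2,3,4,5,8,9]=1  [3,4,5,7,8,9]=6  [4,5,6,7,8,9]=15
  size 7 → [1,2,3,4,5,8,9]=1  [2,3,4,5,7,8,9]=7  [3,4,5,6,7,8,9]=21
  size 8 → [0,1,2,3,4,5,8,9]=1  [1,2,3,4,5,7,8,9]=8  [2,3,4,5,6,7,8,9]=28
  first=0(c) contributes 36
  first=6(b) contributes 9
|[w]| = 45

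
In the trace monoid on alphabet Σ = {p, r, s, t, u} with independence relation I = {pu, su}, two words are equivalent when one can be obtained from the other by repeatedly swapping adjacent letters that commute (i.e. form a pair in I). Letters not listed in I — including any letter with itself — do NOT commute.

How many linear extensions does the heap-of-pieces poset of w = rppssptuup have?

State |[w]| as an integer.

#0=r has no predecessor
#1=p depends on [0:r]
#2=p depends on [1:p]
#3=s depends on [2:p]
#4=s depends on [3:s]
#5=p depends on [4:s]
#6=t depends on [5:p]
#7=u depends on [6:t]
#8=u depends on [7:u]
#9=p depends on [6:t]
sources: [0:r]
N(rest) = Σ N(rest − s) over sources s of rest; N(one piece) = 1:
  size 1 → [8]=1  [9]=1
  size 2 → [7,8]=1  [8,9]=2
  size 3 → [7,8,9]=3
  size 4 → [6,7,8,9]=3
  size 5 → [5,6,7,8,9]=3
  size 6 → [4,5,6,7,8,9]=3
  size 7 → [3,4,5,6,7,8,9]=3
  size 8 → [2,3,4,5,6,7,8,9]=3
  first=0(r) contributes 3

3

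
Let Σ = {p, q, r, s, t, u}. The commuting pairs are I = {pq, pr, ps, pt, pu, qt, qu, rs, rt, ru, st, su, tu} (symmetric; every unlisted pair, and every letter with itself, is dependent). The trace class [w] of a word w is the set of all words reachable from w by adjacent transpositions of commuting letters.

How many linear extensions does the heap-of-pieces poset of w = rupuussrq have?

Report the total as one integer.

piece 0:r — minimal
piece 1:u — minimal
piece 2:p — minimal
piece 3:u rests on {1:u}
piece 4:u rests on {3:u}
piece 5:s — minimal
piece 6:s rests on {5:s}
piece 7:r rests on {0:r}
piece 8:q rests on {6:s, 7:r}
minimal pieces: {0:r, 1:u, 2:p, 5:s}
ways to finish when only these pieces remain (= sum over removing one remaining piece with nothing left below it):
  1 left: {2}→1  {4}→1  {8}→1
  2 left: {2,4}→2  {2,8}→2  {3,4}→1  {4,8}→2  {6,8}→1  {7,8}→1
  3 left: {0,7,8}→1  {1,3,4}→1  {2,3,4}→3  {2,4,8}→6  {2,6,8}→3  {2,7,8}→3  {3,4,8}→3  {4,6,8}→3  {4,7,8}→3  {5,6,8}→1  {6,7,8}→2
  4 left: {0,2,7,8}→4  {0,4,7,8}→4  {0,6,7,8}→3  {1,2,3,4}→4  {1,3,4,8}→4  {2,3,4,8}→12  {2,4,6,8}→12  {2,4,7,8}→12  {2,5,6,8}→4  {2,6,7,8}→8  {3,4,6,8}→6  {3,4,7,8}→6  {4,5,6,8}→4  {4,6,7,8}→8  {5,6,7,8}→3
  5 left: {0,2,4,7,8}→20  {0,2,6,7,8}→15  {0,3,4,7,8}→10  {0,4,6,7,8}→15  {0,5,6,7,8}→6  {1,2,3,4,8}→20  {1,3,4,6,8}→10  {1,3,4,7,8}→10  {2,3,4,6,8}→30  {2,3,4,7,8}→30  {2,4,5,6,8}→20  {2,4,6,7,8}→40  {2,5,6,7,8}→15  {3,4,5,6,8}→10  {3,4,6,7,8}→20  {4,5,6,7,8}→15
  6 left: {0,1,3,4,7,8}→20  {0,2,3,4,7,8}→60  {0,2,4,6,7,8}→90  {0,2,5,6,7,8}→36  {0,3,4,6,7,8}→45  {0,4,5,6,7,8}→36  {1,2,3,4,6,8}→60  {1,2,3,4,7,8}→60  {1,3,4,5,6,8}→20  {1,3,4,6,7,8}→40  {2,3,4,5,6,8}→60  {2,3,4,6,7,8}→120  {2,4,5,6,7,8}→90  {3,4,5,6,7,8}→45
  7 left: {0,1,2,3,4,7,8}→140  {0,1,3,4,6,7,8}→105  {0,2,3,4,6,7,8}→315  {0,2,4,5,6,7,8}→252  {0,3,4,5,6,7,8}→126  {1,2,3,4,5,6,8}→140  {1,2,3,4,6,7,8}→280  {1,3,4,5,6,7,8}→105  {2,3,4,5,6,7,8}→315
  placing 0:r first → 840 extensions
  placing 1:u first → 1008 extensions
  placing 2:p first → 336 extensions
  placing 5:s first → 840 extensions
total linear extensions = 3024

3024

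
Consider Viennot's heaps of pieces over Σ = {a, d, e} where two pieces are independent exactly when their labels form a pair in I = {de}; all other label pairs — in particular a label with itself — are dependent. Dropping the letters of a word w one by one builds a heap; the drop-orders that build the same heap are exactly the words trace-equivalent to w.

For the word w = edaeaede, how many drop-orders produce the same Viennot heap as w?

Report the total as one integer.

6

0(e) covers ∅
1(d) covers ∅
2(a) covers 0:e, 1:d
3(e) covers 2:a
4(a) covers 3:e
5(e) covers 4:a
6(d) covers 4:a
7(e) covers 5:e
floor of heap: 0:e, 1:d
completions by unplaced set U, small U first (add the entries for U minus each lowest piece of U):
  |U|=1: {6}:1  {7}:1
  |U|=2: {5,7}:1  {6,7}:2
  |U|=3: {5,6,7}:3
  |U|=4: {4,5,6,7}:3
  |U|=5: {3,4,5,6,7}:3
  |U|=6: {2,3,4,5,6,7}:3
  start at 0(e): 3
  start at 1(d): 3
sum over floor = 6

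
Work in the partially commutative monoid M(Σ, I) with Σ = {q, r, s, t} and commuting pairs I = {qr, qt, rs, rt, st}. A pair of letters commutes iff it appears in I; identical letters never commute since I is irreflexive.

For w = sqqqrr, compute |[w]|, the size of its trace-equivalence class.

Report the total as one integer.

15

0(s) covers ∅
1(q) covers 0:s
2(q) covers 1:q
3(q) covers 2:q
4(r) covers ∅
5(r) covers 4:r
floor of heap: 0:s, 4:r
completions by unplaced set U, small U first (add the entries for U minus each lowest piece of U):
  |U|=1: {3}:1  {5}:1
  |U|=2: {2,3}:1  {3,5}:2  {4,5}:1
  |U|=3: {1,2,3}:1  {2,3,5}:3  {3,4,5}:3
  |U|=4: {0,1,2,3}:1  {1,2,3,5}:4  {2,3,4,5}:6
  start at 0(s): 10
  start at 4(r): 5
sum over floor = 15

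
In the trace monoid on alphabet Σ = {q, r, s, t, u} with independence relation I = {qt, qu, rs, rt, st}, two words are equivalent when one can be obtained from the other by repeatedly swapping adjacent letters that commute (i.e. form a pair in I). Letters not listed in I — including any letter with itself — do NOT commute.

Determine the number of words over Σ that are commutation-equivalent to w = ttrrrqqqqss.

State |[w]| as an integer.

#0=t has no predecessor
#1=t depends on [0:t]
#2=r has no predecessor
#3=r depends on [2:r]
#4=r depends on [3:r]
#5=q depends on [4:r]
#6=q depends on [5:q]
#7=q depends on [6:q]
#8=q depends on [7:q]
#9=s depends on [8:q]
#10=s depends on [9:s]
sources: [0:t, 2:r]
N(rest) = Σ N(rest − s) over sources s of rest; N(one piece) = 1:
  size 1 → [1]=1  [10]=1
  size 2 → [0,1]=1  [1,10]=2  [9,10]=1
  size 3 → [0,1,10]=3  [1,9,10]=3  [8,9,10]=1
  size 4 → [0,1,9,10]=6  [1,8,9,10]=4  [7,8,9,10]=1
  size 5 → [0,1,8,9,10]=10  [1,7,8,9,10]=5  [6,7,8,9,10]=1
  size 6 → [0,1,7,8,9,10]=15  [1,6,7,8,9,10]=6  [5,6,7,8,9,10]=1
  size 7 → [0,1,6,7,8,9,10]=21  [1,5,6,7,8,9,10]=7  [4,5,6,7,8,9,10]=1
  size 8 → [0,1,5,6,7,8,9,10]=28  [1,4,5,6,7,8,9,10]=8  [3,4,5,6,7,8,9,10]=1
  size 9 → [0,1,4,5,6,7,8,9,10]=36  [1,3,4,5,6,7,8,9,10]=9  [2,3,4,5,6,7,8,9,10]=1
  first=0(t) contributes 10
  first=2(r) contributes 45
|[w]| = 55

55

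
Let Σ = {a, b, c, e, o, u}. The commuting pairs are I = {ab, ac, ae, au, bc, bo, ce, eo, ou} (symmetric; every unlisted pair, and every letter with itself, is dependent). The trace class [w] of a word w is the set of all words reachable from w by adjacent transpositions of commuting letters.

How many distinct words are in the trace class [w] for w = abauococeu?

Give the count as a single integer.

50

0(a) covers ∅
1(b) covers ∅
2(a) covers 0:a
3(u) covers 1:b
4(o) covers 2:a
5(c) covers 3:u, 4:o
6(o) covers 5:c
7(c) covers 6:o
8(e) covers 3:u
9(u) covers 7:c, 8:e
floor of heap: 0:a, 1:b
completions by unplaced set U, small U first (add the entries for U minus each lowest piece of U):
  |U|=1: {9}:1
  |U|=2: {7,9}:1  {8,9}:1
  |U|=3: {6,7,9}:1  {7,8,9}:2
  |U|=4: {5,6,7,9}:1  {6,7,8,9}:3
  |U|=5: {4,5,6,7,9}:1  {5,6,7,8,9}:4
  |U|=6: {2,4,5,6,7,9}:1  {3,5,6,7,8,9}:4  {4,5,6,7,8,9}:5
  |U|=7: {0,2,4,5,6,7,9}:1  {1,3,5,6,7,8,9}:4  {2,4,5,6,7,8,9}:6  {3,4,5,6,7,8,9}:9
  |U|=8: {0,2,4,5,6,7,8,9}:7  {1,3,4,5,6,7,8,9}:13  {2,3,4,5,6,7,8,9}:15
  start at 0(a): 28
  start at 1(b): 22
sum over floor = 50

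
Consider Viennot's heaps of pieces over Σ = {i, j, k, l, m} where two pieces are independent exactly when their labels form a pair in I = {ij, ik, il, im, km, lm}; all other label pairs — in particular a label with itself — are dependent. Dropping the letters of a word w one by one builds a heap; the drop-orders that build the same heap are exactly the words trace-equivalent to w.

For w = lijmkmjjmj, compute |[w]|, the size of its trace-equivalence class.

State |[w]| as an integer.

#0=l has no predecessor
#1=i has no predecessor
#2=j depends on [0:l]
#3=m depends on [2:j]
#4=k depends on [2:j]
#5=m depends on [3:m]
#6=j depends on [4:k, 5:m]
#7=j depends on [6:j]
#8=m depends on [7:j]
#9=j depends on [8:m]
sources: [0:l, 1:i]
N(rest) = Σ N(rest − s) over sources s of rest; N(one piece) = 1:
  size 1 → [1]=1  [9]=1
  size 2 → [1,9]=2  [8,9]=1
  size 3 → [1,8,9]=3  [7,8,9]=1
  size 4 → [1,7,8,9]=4  [6,7,8,9]=1
  size 5 → [1,6,7,8,9]=5  [4,6,7,8,9]=1  [5,6,7,8,9]=1
  size 6 → [1,4,6,7,8,9]=6  [1,5,6,7,8,9]=6  [3,5,6,7,8,9]=1  [4,5,6,7,8,9]=2
  size 7 → [1,3,5,6,7,8,9]=7  [1,4,5,6,7,8,9]=14  [3,4,5,6,7,8,9]=3
  size 8 → [1,3,4,5,6,7,8,9]=24  [2,3,4,5,6,7,8,9]=3
  first=0(l) contributes 27
  first=1(i) contributes 3
|[w]| = 30

30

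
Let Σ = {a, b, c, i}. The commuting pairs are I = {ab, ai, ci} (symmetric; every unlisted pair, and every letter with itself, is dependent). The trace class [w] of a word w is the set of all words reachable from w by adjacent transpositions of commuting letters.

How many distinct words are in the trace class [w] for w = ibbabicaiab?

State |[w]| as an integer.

#0=i has no predecessor
#1=b depends on [0:i]
#2=b depends on [1:b]
#3=a has no predecessor
#4=b depends on [2:b]
#5=i depends on [4:b]
#6=c depends on [3:a, 4:b]
#7=a depends on [6:c]
#8=i depends on [5:i]
#9=a depends on [7:a]
#10=b depends on [6:c, 8:i]
sources: [0:i, 3:a]
N(rest) = Σ N(rest − s) over sources s of rest; N(one piece) = 1:
  size 1 → [9]=1  [10]=1
  size 2 → [7,9]=1  [8,10]=1  [9,10]=2
  size 3 → [5,8,10]=1  [7,9,10]=3  [8,9,10]=3
  size 4 → [5,8,9,10]=4  [6,7,9,10]=3  [7,8,9,10]=6
  size 5 → [3,6,7,9,10]=3  [5,7,8,9,10]=10  [6,7,8,9,10]=9
  size 6 → [3,6,7,8,9,10]=12  [5,6,7,8,9,10]=19
  size 7 → [3,5,6,7,8,9,10]=31  [4,5,6,7,8,9,10]=19
  size 8 → [2,4,5,6,7,8,9,10]=19  [3,4,5,6,7,8,9,10]=50
  size 9 → [1,2,4,5,6,7,8,9,10]=19  [2,3,4,5,6,7,8,9,10]=69
  first=0(i) contributes 88
  first=3(a) contributes 19
|[w]| = 107

107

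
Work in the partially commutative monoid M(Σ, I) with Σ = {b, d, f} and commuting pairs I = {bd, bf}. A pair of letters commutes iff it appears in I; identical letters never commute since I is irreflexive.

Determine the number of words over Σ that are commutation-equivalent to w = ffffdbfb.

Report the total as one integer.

28

#0=f has no predecessor
#1=f depends on [0:f]
#2=f depends on [1:f]
#3=f depends on [2:f]
#4=d depends on [3:f]
#5=b has no predecessor
#6=f depends on [4:d]
#7=b depends on [5:b]
sources: [0:f, 5:b]
N(rest) = Σ N(rest − s) over sources s of rest; N(one piece) = 1:
  size 1 → [6]=1  [7]=1
  size 2 → [4,6]=1  [5,7]=1  [6,7]=2
  size 3 → [3,4,6]=1  [4,6,7]=3  [5,6,7]=3
  size 4 → [2,3,4,6]=1  [3,4,6,7]=4  [4,5,6,7]=6
  size 5 → [1,2,3,4,6]=1  [2,3,4,6,7]=5  [3,4,5,6,7]=10
  size 6 → [0,1,2,3,4,6]=1  [1,2,3,4,6,7]=6  [2,3,4,5,6,7]=15
  first=0(f) contributes 21
  first=5(b) contributes 7
|[w]| = 28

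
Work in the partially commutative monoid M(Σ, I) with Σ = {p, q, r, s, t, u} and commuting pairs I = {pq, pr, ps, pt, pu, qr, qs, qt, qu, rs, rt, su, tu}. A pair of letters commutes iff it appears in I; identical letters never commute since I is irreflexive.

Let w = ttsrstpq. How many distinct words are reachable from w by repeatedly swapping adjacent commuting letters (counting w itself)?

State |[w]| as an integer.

0(t) covers ∅
1(t) covers 0:t
2(s) covers 1:t
3(r) covers ∅
4(s) covers 2:s
5(t) covers 4:s
6(p) covers ∅
7(q) covers ∅
floor of heap: 0:t, 3:r, 6:p, 7:q
completions by unplaced set U, small U first (add the entries for U minus each lowest piece of U):
  |U|=1: {3}:1  {5}:1  {6}:1  {7}:1
  |U|=2: {3,5}:2  {3,6}:2  {3,7}:2  {4,5}:1  {5,6}:2  {5,7}:2  {6,7}:2
  |U|=3: {2,4,5}:1  {3,4,5}:3  {3,5,6}:6  {3,5,7}:6  {3,6,7}:6  {4,5,6}:3  {4,5,7}:3  {5,6,7}:6
  |U|=4: {1,2,4,5}:1  {2,3,4,5}:4  {2,4,5,6}:4  {2,4,5,7}:4  {3,4,5,6}:12  {3,4,5,7}:12  {3,5,6,7}:24  {4,5,6,7}:12
  |U|=5: {0,1,2,4,5}:1  {1,2,3,4,5}:5  {1,2,4,5,6}:5  {1,2,4,5,7}:5  {2,3,4,5,6}:20  {2,3,4,5,7}:20  {2,4,5,6,7}:20  {3,4,5,6,7}:60
  |U|=6: {0,1,2,3,4,5}:6  {0,1,2,4,5,6}:6  {0,1,2,4,5,7}:6  {1,2,3,4,5,6}:30  {1,2,3,4,5,7}:30  {1,2,4,5,6,7}:30  {2,3,4,5,6,7}:120
  start at 0(t): 210
  start at 3(r): 42
  start at 6(p): 42
  start at 7(q): 42
sum over floor = 336

336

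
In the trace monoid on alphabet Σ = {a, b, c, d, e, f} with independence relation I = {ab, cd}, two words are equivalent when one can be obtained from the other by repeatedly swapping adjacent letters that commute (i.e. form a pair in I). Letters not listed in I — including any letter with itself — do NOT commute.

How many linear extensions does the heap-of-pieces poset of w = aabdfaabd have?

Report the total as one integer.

9

#0=a has no predecessor
#1=a depends on [0:a]
#2=b has no predecessor
#3=d depends on [1:a, 2:b]
#4=f depends on [3:d]
#5=a depends on [4:f]
#6=a depends on [5:a]
#7=b depends on [4:f]
#8=d depends on [6:a, 7:b]
sources: [0:a, 2:b]
N(rest) = Σ N(rest − s) over sources s of rest; N(one piece) = 1:
  size 1 → [8]=1
  size 2 → [6,8]=1  [7,8]=1
  size 3 → [5,6,8]=1  [6,7,8]=2
  size 4 → [5,6,7,8]=3
  size 5 → [4,5,6,7,8]=3
  size 6 → [3,4,5,6,7,8]=3
  size 7 → [1,3,4,5,6,7,8]=3  [2,3,4,5,6,7,8]=3
  first=0(a) contributes 6
  first=2(b) contributes 3
|[w]| = 9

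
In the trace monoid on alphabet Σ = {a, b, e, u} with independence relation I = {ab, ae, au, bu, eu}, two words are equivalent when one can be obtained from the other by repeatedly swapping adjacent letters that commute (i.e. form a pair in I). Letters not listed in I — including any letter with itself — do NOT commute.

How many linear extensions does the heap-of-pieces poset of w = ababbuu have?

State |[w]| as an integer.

0(a) covers ∅
1(b) covers ∅
2(a) covers 0:a
3(b) covers 1:b
4(b) covers 3:b
5(u) covers ∅
6(u) covers 5:u
floor of heap: 0:a, 1:b, 5:u
completions by unplaced set U, small U first (add the entries for U minus each lowest piece of U):
  |U|=1: {2}:1  {4}:1  {6}:1
  |U|=2: {0,2}:1  {2,4}:2  {2,6}:2  {3,4}:1  {4,6}:2  {5,6}:1
  |U|=3: {0,2,4}:3  {0,2,6}:3  {1,3,4}:1  {2,3,4}:3  {2,4,6}:6  {2,5,6}:3  {3,4,6}:3  {4,5,6}:3
  |U|=4: {0,2,3,4}:6  {0,2,4,6}:12  {0,2,5,6}:6  {1,2,3,4}:4  {1,3,4,6}:4  {2,3,4,6}:12  {2,4,5,6}:12  {3,4,5,6}:6
  |U|=5: {0,1,2,3,4}:10  {0,2,3,4,6}:30  {0,2,4,5,6}:30  {1,2,3,4,6}:20  {1,3,4,5,6}:10  {2,3,4,5,6}:30
  start at 0(a): 60
  start at 1(b): 90
  start at 5(u): 60
sum over floor = 210

210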